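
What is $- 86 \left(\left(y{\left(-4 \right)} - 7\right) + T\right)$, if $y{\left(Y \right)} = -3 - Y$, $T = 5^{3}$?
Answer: $-10234$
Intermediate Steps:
$T = 125$
$- 86 \left(\left(y{\left(-4 \right)} - 7\right) + T\right) = - 86 \left(\left(\left(-3 - -4\right) - 7\right) + 125\right) = - 86 \left(\left(\left(-3 + 4\right) - 7\right) + 125\right) = - 86 \left(\left(1 - 7\right) + 125\right) = - 86 \left(-6 + 125\right) = \left(-86\right) 119 = -10234$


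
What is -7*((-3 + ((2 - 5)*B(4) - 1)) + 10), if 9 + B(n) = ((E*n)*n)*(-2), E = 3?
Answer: -2247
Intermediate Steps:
B(n) = -9 - 6*n² (B(n) = -9 + ((3*n)*n)*(-2) = -9 + (3*n²)*(-2) = -9 - 6*n²)
-7*((-3 + ((2 - 5)*B(4) - 1)) + 10) = -7*((-3 + ((2 - 5)*(-9 - 6*4²) - 1)) + 10) = -7*((-3 + (-3*(-9 - 6*16) - 1)) + 10) = -7*((-3 + (-3*(-9 - 96) - 1)) + 10) = -7*((-3 + (-3*(-105) - 1)) + 10) = -7*((-3 + (315 - 1)) + 10) = -7*((-3 + 314) + 10) = -7*(311 + 10) = -7*321 = -2247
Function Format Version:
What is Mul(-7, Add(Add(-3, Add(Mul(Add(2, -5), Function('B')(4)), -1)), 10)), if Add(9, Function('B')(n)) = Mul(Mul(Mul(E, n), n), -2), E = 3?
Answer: -2247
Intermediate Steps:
Function('B')(n) = Add(-9, Mul(-6, Pow(n, 2))) (Function('B')(n) = Add(-9, Mul(Mul(Mul(3, n), n), -2)) = Add(-9, Mul(Mul(3, Pow(n, 2)), -2)) = Add(-9, Mul(-6, Pow(n, 2))))
Mul(-7, Add(Add(-3, Add(Mul(Add(2, -5), Function('B')(4)), -1)), 10)) = Mul(-7, Add(Add(-3, Add(Mul(Add(2, -5), Add(-9, Mul(-6, Pow(4, 2)))), -1)), 10)) = Mul(-7, Add(Add(-3, Add(Mul(-3, Add(-9, Mul(-6, 16))), -1)), 10)) = Mul(-7, Add(Add(-3, Add(Mul(-3, Add(-9, -96)), -1)), 10)) = Mul(-7, Add(Add(-3, Add(Mul(-3, -105), -1)), 10)) = Mul(-7, Add(Add(-3, Add(315, -1)), 10)) = Mul(-7, Add(Add(-3, 314), 10)) = Mul(-7, Add(311, 10)) = Mul(-7, 321) = -2247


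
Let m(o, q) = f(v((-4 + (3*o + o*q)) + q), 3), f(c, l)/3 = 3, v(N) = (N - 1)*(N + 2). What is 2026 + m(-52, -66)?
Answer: 2035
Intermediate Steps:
v(N) = (-1 + N)*(2 + N)
f(c, l) = 9 (f(c, l) = 3*3 = 9)
m(o, q) = 9
2026 + m(-52, -66) = 2026 + 9 = 2035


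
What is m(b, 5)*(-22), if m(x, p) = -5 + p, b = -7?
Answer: 0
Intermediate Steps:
m(b, 5)*(-22) = (-5 + 5)*(-22) = 0*(-22) = 0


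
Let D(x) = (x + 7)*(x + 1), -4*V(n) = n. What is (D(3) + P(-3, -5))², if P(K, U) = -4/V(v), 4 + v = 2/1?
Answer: 1024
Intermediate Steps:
v = -2 (v = -4 + 2/1 = -4 + 2*1 = -4 + 2 = -2)
V(n) = -n/4
P(K, U) = -8 (P(K, U) = -4/((-¼*(-2))) = -4/½ = -4*2 = -8)
D(x) = (1 + x)*(7 + x) (D(x) = (7 + x)*(1 + x) = (1 + x)*(7 + x))
(D(3) + P(-3, -5))² = ((7 + 3² + 8*3) - 8)² = ((7 + 9 + 24) - 8)² = (40 - 8)² = 32² = 1024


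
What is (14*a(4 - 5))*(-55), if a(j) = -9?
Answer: 6930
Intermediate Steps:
(14*a(4 - 5))*(-55) = (14*(-9))*(-55) = -126*(-55) = 6930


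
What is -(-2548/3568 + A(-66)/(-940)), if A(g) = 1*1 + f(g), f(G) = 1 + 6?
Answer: 151479/209620 ≈ 0.72264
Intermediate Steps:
f(G) = 7
A(g) = 8 (A(g) = 1*1 + 7 = 1 + 7 = 8)
-(-2548/3568 + A(-66)/(-940)) = -(-2548/3568 + 8/(-940)) = -(-2548*1/3568 + 8*(-1/940)) = -(-637/892 - 2/235) = -1*(-151479/209620) = 151479/209620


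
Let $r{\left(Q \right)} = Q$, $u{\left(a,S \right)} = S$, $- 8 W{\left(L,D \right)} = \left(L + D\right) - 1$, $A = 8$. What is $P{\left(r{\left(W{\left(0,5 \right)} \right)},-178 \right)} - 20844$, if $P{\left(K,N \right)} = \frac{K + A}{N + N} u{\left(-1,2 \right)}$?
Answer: $- \frac{7420479}{356} \approx -20844.0$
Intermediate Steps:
$W{\left(L,D \right)} = \frac{1}{8} - \frac{D}{8} - \frac{L}{8}$ ($W{\left(L,D \right)} = - \frac{\left(L + D\right) - 1}{8} = - \frac{\left(D + L\right) - 1}{8} = - \frac{-1 + D + L}{8} = \frac{1}{8} - \frac{D}{8} - \frac{L}{8}$)
$P{\left(K,N \right)} = \frac{8 + K}{N}$ ($P{\left(K,N \right)} = \frac{K + 8}{N + N} 2 = \frac{8 + K}{2 N} 2 = \frac{8 + K}{N}$)
$P{\left(r{\left(W{\left(0,5 \right)} \right)},-178 \right)} - 20844 = \frac{8 - \frac{1}{2}}{-178} - 20844 = - \frac{8 + \left(\frac{1}{8} - \frac{5}{8} + 0\right)}{178} - 20844 = - \frac{8 - \frac{1}{2}}{178} - 20844 = \left(- \frac{1}{178}\right) \frac{15}{2} - 20844 = - \frac{15}{356} - 20844 = - \frac{7420479}{356}$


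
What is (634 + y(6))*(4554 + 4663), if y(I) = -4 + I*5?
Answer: 6083220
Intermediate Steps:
y(I) = -4 + 5*I
(634 + y(6))*(4554 + 4663) = (634 + (-4 + 5*6))*(4554 + 4663) = (634 + (-4 + 30))*9217 = (634 + 26)*9217 = 660*9217 = 6083220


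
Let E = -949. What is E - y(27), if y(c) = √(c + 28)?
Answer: -949 - √55 ≈ -956.42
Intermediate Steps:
y(c) = √(28 + c)
E - y(27) = -949 - √(28 + 27) = -949 - √55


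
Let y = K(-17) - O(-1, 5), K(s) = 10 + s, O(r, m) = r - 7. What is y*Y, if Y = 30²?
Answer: 900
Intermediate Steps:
O(r, m) = -7 + r
Y = 900
y = 1 (y = (10 - 17) - (-7 - 1) = -7 - 1*(-8) = -7 + 8 = 1)
y*Y = 1*900 = 900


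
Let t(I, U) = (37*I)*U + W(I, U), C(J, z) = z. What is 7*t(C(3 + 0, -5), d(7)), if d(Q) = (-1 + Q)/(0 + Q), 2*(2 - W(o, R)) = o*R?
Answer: -1081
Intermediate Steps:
W(o, R) = 2 - R*o/2 (W(o, R) = 2 - o*R/2 = 2 - R*o/2)
d(Q) = (-1 + Q)/Q
t(I, U) = 2 + 73*I*U/2 (t(I, U) = (37*I)*U + (2 - U*I/2) = 37*I*U + (2 - I*U/2) = 2 + 73*I*U/2)
7*t(C(3 + 0, -5), d(7)) = 7*(2 + (73/2)*(-5)*((-1 + 7)/7)) = 7*(2 + (73/2)*(-5)*((1/7)*6)) = 7*(2 + (73/2)*(-5)*(6/7)) = 7*(2 - 1095/7) = 7*(-1081/7) = -1081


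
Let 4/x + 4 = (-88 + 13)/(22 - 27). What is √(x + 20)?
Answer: 4*√154/11 ≈ 4.5126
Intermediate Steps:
x = 4/11 (x = 4/(-4 + (-88 + 13)/(22 - 27)) = 4/(-4 - 75/(-5)) = 4/(-4 - 75*(-⅕)) = 4/(-4 + 15) = 4/11 ≈ 0.36364)
√(x + 20) = √(4/11 + 20) = √(224/11) = 4*√154/11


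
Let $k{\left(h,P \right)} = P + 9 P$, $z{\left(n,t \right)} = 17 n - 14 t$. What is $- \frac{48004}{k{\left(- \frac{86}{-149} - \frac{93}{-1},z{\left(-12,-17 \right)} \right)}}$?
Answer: $- \frac{12001}{85} \approx -141.19$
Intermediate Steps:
$z{\left(n,t \right)} = - 14 t + 17 n$
$k{\left(h,P \right)} = 10 P$
$- \frac{48004}{k{\left(- \frac{86}{-149} - \frac{93}{-1},z{\left(-12,-17 \right)} \right)}} = - \frac{48004}{10 \left(\left(-14\right) \left(-17\right) + 17 \left(-12\right)\right)} = - \frac{48004}{10 \left(238 - 204\right)} = - \frac{48004}{10 \cdot 34} = - \frac{48004}{340} = \left(-48004\right) \frac{1}{340} = - \frac{12001}{85}$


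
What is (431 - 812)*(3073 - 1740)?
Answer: -507873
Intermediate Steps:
(431 - 812)*(3073 - 1740) = -381*1333 = -507873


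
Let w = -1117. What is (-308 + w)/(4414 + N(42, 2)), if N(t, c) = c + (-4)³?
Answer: -1425/4352 ≈ -0.32744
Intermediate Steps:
N(t, c) = -64 + c (N(t, c) = c - 64 = -64 + c)
(-308 + w)/(4414 + N(42, 2)) = (-308 - 1117)/(4414 + (-64 + 2)) = -1425/(4414 - 62) = -1425/4352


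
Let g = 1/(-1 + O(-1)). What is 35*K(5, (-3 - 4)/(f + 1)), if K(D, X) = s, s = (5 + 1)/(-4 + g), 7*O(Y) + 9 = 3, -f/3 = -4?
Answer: -2730/59 ≈ -46.271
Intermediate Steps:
f = 12 (f = -3*(-4) = 12)
O(Y) = -6/7 (O(Y) = -9/7 + (1/7)*3 = -9/7 + 3/7 = -6/7)
g = -7/13 (g = 1/(-1 - 6/7) = 1/(-13/7) = -7/13 ≈ -0.53846)
s = -78/59 (s = (5 + 1)/(-4 - 7/13) = 6/(-59/13) = 6*(-13/59) = -78/59 ≈ -1.3220)
K(D, X) = -78/59
35*K(5, (-3 - 4)/(f + 1)) = 35*(-78/59) = -2730/59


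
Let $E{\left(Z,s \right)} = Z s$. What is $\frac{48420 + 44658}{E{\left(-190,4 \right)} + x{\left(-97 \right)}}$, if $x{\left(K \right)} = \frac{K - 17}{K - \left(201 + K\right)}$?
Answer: $- \frac{3118113}{25441} \approx -122.56$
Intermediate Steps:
$x{\left(K \right)} = \frac{17}{201} - \frac{K}{201}$ ($x{\left(K \right)} = \frac{-17 + K}{-201} = \left(-17 + K\right) \left(- \frac{1}{201}\right) = \frac{17}{201} - \frac{K}{201}$)
$\frac{48420 + 44658}{E{\left(-190,4 \right)} + x{\left(-97 \right)}} = \frac{48420 + 44658}{\left(-190\right) 4 + \left(\frac{17}{201} - - \frac{97}{201}\right)} = \frac{93078}{-760 + \left(\frac{17}{201} + \frac{97}{201}\right)} = \frac{93078}{-760 + \frac{38}{67}} = \frac{93078}{- \frac{50882}{67}} = 93078 \left(- \frac{67}{50882}\right) = - \frac{3118113}{25441}$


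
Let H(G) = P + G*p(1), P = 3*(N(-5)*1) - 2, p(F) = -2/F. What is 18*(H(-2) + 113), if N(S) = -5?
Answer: 1800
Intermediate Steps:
P = -17 (P = 3*(-5*1) - 2 = 3*(-5) - 2 = -15 - 2 = -17)
H(G) = -17 - 2*G (H(G) = -17 + G*(-2/1) = -17 + G*(-2*1) = -17 + G*(-2) = -17 - 2*G)
18*(H(-2) + 113) = 18*((-17 - 2*(-2)) + 113) = 18*((-17 + 4) + 113) = 18*(-13 + 113) = 18*100 = 1800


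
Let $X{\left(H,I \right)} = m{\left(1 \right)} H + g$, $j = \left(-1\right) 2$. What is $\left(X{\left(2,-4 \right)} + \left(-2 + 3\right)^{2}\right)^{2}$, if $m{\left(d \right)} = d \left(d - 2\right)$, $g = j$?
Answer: $9$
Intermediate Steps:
$j = -2$
$g = -2$
$m{\left(d \right)} = d \left(-2 + d\right)$
$X{\left(H,I \right)} = -2 - H$ ($X{\left(H,I \right)} = 1 \left(-2 + 1\right) H - 2 = 1 \left(-1\right) H - 2 = - H - 2 = -2 - H$)
$\left(X{\left(2,-4 \right)} + \left(-2 + 3\right)^{2}\right)^{2} = \left(\left(-2 - 2\right) + \left(-2 + 3\right)^{2}\right)^{2} = \left(\left(-2 - 2\right) + 1^{2}\right)^{2} = \left(-4 + 1\right)^{2} = \left(-3\right)^{2} = 9$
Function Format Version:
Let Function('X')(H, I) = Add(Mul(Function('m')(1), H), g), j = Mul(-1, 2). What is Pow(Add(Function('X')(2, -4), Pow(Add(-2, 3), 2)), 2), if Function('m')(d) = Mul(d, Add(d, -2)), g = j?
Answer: 9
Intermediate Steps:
j = -2
g = -2
Function('m')(d) = Mul(d, Add(-2, d))
Function('X')(H, I) = Add(-2, Mul(-1, H)) (Function('X')(H, I) = Add(Mul(Mul(1, Add(-2, 1)), H), -2) = Add(Mul(Mul(1, -1), H), -2) = Add(Mul(-1, H), -2) = Add(-2, Mul(-1, H)))
Pow(Add(Function('X')(2, -4), Pow(Add(-2, 3), 2)), 2) = Pow(Add(Add(-2, Mul(-1, 2)), Pow(Add(-2, 3), 2)), 2) = Pow(Add(Add(-2, -2), Pow(1, 2)), 2) = Pow(Add(-4, 1), 2) = Pow(-3, 2) = 9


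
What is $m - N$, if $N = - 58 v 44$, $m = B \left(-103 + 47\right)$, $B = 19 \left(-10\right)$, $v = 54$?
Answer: $148448$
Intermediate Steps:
$B = -190$
$m = 10640$ ($m = - 190 \left(-103 + 47\right) = \left(-190\right) \left(-56\right) = 10640$)
$N = -137808$ ($N = \left(-58\right) 54 \cdot 44 = \left(-3132\right) 44 = -137808$)
$m - N = 10640 - -137808 = 10640 + 137808 = 148448$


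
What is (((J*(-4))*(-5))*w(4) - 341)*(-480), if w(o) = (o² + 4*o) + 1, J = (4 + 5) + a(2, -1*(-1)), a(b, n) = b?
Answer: -3321120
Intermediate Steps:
J = 11 (J = (4 + 5) + 2 = 9 + 2 = 11)
w(o) = 1 + o² + 4*o
(((J*(-4))*(-5))*w(4) - 341)*(-480) = (((11*(-4))*(-5))*(1 + 4² + 4*4) - 341)*(-480) = ((-44*(-5))*(1 + 16 + 16) - 341)*(-480) = (220*33 - 341)*(-480) = (7260 - 341)*(-480) = 6919*(-480) = -3321120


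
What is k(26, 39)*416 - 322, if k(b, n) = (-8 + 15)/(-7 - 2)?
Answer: -5810/9 ≈ -645.56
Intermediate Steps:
k(b, n) = -7/9 (k(b, n) = 7/(-9) = 7*(-⅑) = -7/9)
k(26, 39)*416 - 322 = -7/9*416 - 322 = -2912/9 - 322 = -5810/9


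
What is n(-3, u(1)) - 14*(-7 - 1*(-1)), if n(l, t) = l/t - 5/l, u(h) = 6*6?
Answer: 1027/12 ≈ 85.583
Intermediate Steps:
u(h) = 36
n(l, t) = -5/l + l/t
n(-3, u(1)) - 14*(-7 - 1*(-1)) = (-5/(-3) - 3/36) - 14*(-7 - 1*(-1)) = (-5*(-⅓) - 3*1/36) - 14*(-7 + 1) = (5/3 - 1/12) - 14*(-6) = 19/12 + 84 = 1027/12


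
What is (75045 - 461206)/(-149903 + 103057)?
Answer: 386161/46846 ≈ 8.2432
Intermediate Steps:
(75045 - 461206)/(-149903 + 103057) = -386161/(-46846) = -386161*(-1/46846) = 386161/46846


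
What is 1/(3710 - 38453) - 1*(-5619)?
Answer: 195220916/34743 ≈ 5619.0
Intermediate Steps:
1/(3710 - 38453) - 1*(-5619) = 1/(-34743) + 5619 = -1/34743 + 5619 = 195220916/34743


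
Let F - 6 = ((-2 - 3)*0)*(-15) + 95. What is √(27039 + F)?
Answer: 2*√6785 ≈ 164.74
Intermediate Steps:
F = 101 (F = 6 + (((-2 - 3)*0)*(-15) + 95) = 6 + (-5*0*(-15) + 95) = 6 + (0*(-15) + 95) = 6 + (0 + 95) = 6 + 95 = 101)
√(27039 + F) = √(27039 + 101) = √27140 = 2*√6785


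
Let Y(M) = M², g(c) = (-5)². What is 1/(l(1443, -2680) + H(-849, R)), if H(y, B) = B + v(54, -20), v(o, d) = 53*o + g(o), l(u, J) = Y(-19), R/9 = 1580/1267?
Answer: 1267/4129436 ≈ 0.00030682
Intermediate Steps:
R = 14220/1267 (R = 9*(1580/1267) = 14220/1267 ≈ 11.223)
g(c) = 25
l(u, J) = 361 (l(u, J) = (-19)² = 361)
v(o, d) = 25 + 53*o (v(o, d) = 53*o + 25 = 25 + 53*o)
H(y, B) = 2887 + B (H(y, B) = B + (25 + 53*54) = B + (25 + 2862) = B + 2887 = 2887 + B)
1/(l(1443, -2680) + H(-849, R)) = 1/(361 + (2887 + 14220/1267)) = 1/(361 + 3672049/1267) = 1/(4129436/1267) = 1267/4129436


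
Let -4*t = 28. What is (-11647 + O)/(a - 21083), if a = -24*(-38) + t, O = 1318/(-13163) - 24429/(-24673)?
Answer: 33178204310/57484413723 ≈ 0.57717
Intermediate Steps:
t = -7 (t = -¼*28 = -7)
O = 289039913/324770699 (O = 1318*(-1/13163) - 24429*(-1/24673) = -1318/13163 + 24429/24673 = 289039913/324770699 ≈ 0.88998)
a = 905 (a = -24*(-38) - 7 = 912 - 7 = 905)
(-11647 + O)/(a - 21083) = (-11647 + 289039913/324770699)/(905 - 21083) = -3782315291340/324770699/(-20178) = -3782315291340/324770699*(-1/20178) = 33178204310/57484413723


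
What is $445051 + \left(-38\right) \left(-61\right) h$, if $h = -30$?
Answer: $375511$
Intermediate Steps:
$445051 + \left(-38\right) \left(-61\right) h = 445051 + \left(-38\right) \left(-61\right) \left(-30\right) = 445051 + 2318 \left(-30\right) = 445051 - 69540 = 375511$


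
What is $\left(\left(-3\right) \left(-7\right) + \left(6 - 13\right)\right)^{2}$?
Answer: $196$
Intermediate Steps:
$\left(\left(-3\right) \left(-7\right) + \left(6 - 13\right)\right)^{2} = \left(21 + \left(6 - 13\right)\right)^{2} = \left(21 - 7\right)^{2} = 14^{2} = 196$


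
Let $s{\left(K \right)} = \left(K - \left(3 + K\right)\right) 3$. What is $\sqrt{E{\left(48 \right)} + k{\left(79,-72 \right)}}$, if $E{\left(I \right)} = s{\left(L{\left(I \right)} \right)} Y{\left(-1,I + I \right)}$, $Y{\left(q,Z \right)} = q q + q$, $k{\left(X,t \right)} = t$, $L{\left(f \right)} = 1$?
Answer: $6 i \sqrt{2} \approx 8.4853 i$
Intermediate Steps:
$s{\left(K \right)} = -9$ ($s{\left(K \right)} = \left(-3\right) 3 = -9$)
$Y{\left(q,Z \right)} = q + q^{2}$ ($Y{\left(q,Z \right)} = q^{2} + q = q + q^{2}$)
$E{\left(I \right)} = 0$ ($E{\left(I \right)} = - 9 \left(- (1 - 1)\right) = - 9 \left(\left(-1\right) 0\right) = \left(-9\right) 0 = 0$)
$\sqrt{E{\left(48 \right)} + k{\left(79,-72 \right)}} = \sqrt{0 - 72} = \sqrt{-72} = 6 i \sqrt{2}$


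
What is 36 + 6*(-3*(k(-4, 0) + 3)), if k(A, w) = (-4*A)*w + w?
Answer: -18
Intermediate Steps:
k(A, w) = w - 4*A*w (k(A, w) = -4*A*w + w = w - 4*A*w)
36 + 6*(-3*(k(-4, 0) + 3)) = 36 + 6*(-3*(0*(1 - 4*(-4)) + 3)) = 36 + 6*(-3*(0*(1 + 16) + 3)) = 36 + 6*(-3*(0*17 + 3)) = 36 + 6*(-3*(0 + 3)) = 36 + 6*(-3*3) = 36 + 6*(-9) = 36 - 54 = -18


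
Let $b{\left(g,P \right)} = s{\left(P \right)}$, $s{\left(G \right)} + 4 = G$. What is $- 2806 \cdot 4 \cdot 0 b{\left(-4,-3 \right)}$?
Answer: $0$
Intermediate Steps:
$s{\left(G \right)} = -4 + G$
$b{\left(g,P \right)} = -4 + P$
$- 2806 \cdot 4 \cdot 0 b{\left(-4,-3 \right)} = - 2806 \cdot 4 \cdot 0 \left(-4 - 3\right) = - 2806 \cdot 0 \left(-7\right) = \left(-2806\right) 0 = 0$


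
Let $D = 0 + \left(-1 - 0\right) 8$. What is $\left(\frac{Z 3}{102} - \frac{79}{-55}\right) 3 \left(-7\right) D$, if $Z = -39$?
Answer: $\frac{45444}{935} \approx 48.603$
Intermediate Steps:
$D = -8$ ($D = 0 + \left(-1 + 0\right) 8 = 0 - 8 = -8$)
$\left(\frac{Z 3}{102} - \frac{79}{-55}\right) 3 \left(-7\right) D = \left(\frac{\left(-39\right) 3}{102} - \frac{79}{-55}\right) 3 \left(-7\right) \left(-8\right) = \left(\left(-117\right) \frac{1}{102} - - \frac{79}{55}\right) \left(-21\right) \left(-8\right) = \left(- \frac{39}{34} + \frac{79}{55}\right) \left(-21\right) \left(-8\right) = \frac{541}{1870} \left(-21\right) \left(-8\right) = \left(- \frac{11361}{1870}\right) \left(-8\right) = \frac{45444}{935}$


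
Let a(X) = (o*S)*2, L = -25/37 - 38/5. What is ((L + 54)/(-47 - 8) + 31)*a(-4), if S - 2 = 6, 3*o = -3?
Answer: -446496/925 ≈ -482.70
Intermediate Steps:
o = -1 (o = (⅓)*(-3) = -1)
S = 8 (S = 2 + 6 = 8)
L = -1531/185 (L = -25*1/37 - 38*⅕ = -25/37 - 38/5 = -1531/185 ≈ -8.2757)
a(X) = -16 (a(X) = -1*8*2 = -8*2 = -16)
((L + 54)/(-47 - 8) + 31)*a(-4) = ((-1531/185 + 54)/(-47 - 8) + 31)*(-16) = ((8459/185)/(-55) + 31)*(-16) = ((8459/185)*(-1/55) + 31)*(-16) = (-769/925 + 31)*(-16) = (27906/925)*(-16) = -446496/925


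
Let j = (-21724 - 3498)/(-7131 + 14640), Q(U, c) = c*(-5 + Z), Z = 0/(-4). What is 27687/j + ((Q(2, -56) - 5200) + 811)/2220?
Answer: -230822686729/27996420 ≈ -8244.7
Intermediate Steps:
Z = 0 (Z = 0*(-1/4) = 0)
Q(U, c) = -5*c (Q(U, c) = c*(-5 + 0) = c*(-5) = -5*c)
j = -25222/7509 ≈ -3.3589
27687/j + ((Q(2, -56) - 5200) + 811)/2220 = 27687/(-25222/7509) + ((-5*(-56) - 5200) + 811)/2220 = 27687*(-7509/25222) + ((280 - 5200) + 811)*(1/2220) = -207901683/25222 + (-4920 + 811)*(1/2220) = -207901683/25222 - 4109*1/2220 = -207901683/25222 - 4109/2220 = -230822686729/27996420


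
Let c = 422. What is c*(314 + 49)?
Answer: 153186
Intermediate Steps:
c*(314 + 49) = 422*(314 + 49) = 422*363 = 153186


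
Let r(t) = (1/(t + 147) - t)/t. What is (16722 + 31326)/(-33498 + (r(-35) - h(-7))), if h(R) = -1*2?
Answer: -188348160/131308241 ≈ -1.4344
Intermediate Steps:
h(R) = -2
r(t) = (1/(147 + t) - t)/t
(16722 + 31326)/(-33498 + (r(-35) - h(-7))) = (16722 + 31326)/(-33498 + ((1 - 1*(-35)² - 147*(-35))/((-35)*(147 - 35)) - 1*(-2))) = 48048/(-33498 + (-1/35*(1 - 1*1225 + 5145)/112 + 2)) = 48048/(-33498 + (-1/35*1/112*(1 - 1225 + 5145) + 2)) = 48048/(-33498 + (-1/35*1/112*3921 + 2)) = 48048/(-33498 + (-3921/3920 + 2)) = 48048/(-33498 + 3919/3920) = 48048/(-131308241/3920) = 48048*(-3920/131308241) = -188348160/131308241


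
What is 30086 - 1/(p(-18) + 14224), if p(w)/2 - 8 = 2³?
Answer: 428906015/14256 ≈ 30086.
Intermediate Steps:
p(w) = 32 (p(w) = 16 + 2*2³ = 16 + 2*8 = 16 + 16 = 32)
30086 - 1/(p(-18) + 14224) = 30086 - 1/(32 + 14224) = 30086 - 1/14256 = 428906015/14256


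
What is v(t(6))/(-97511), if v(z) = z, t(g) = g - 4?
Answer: -2/97511 ≈ -2.0511e-5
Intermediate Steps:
t(g) = -4 + g
v(t(6))/(-97511) = (-4 + 6)/(-97511) = 2*(-1/97511) = -2/97511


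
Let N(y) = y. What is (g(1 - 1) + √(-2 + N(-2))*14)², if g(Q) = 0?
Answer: -784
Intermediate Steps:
(g(1 - 1) + √(-2 + N(-2))*14)² = (0 + √(-2 - 2)*14)² = (0 + √(-4)*14)² = (0 + (2*I)*14)² = (0 + 28*I)² = (28*I)² = -784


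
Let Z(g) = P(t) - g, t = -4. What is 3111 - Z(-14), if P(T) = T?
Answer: 3101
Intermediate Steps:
Z(g) = -4 - g
3111 - Z(-14) = 3111 - (-4 - 1*(-14)) = 3111 - (-4 + 14) = 3111 - 1*10 = 3111 - 10 = 3101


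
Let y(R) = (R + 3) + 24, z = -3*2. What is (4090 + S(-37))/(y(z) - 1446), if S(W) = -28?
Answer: -1354/475 ≈ -2.8505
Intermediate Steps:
z = -6
y(R) = 27 + R (y(R) = (3 + R) + 24 = 27 + R)
(4090 + S(-37))/(y(z) - 1446) = (4090 - 28)/((27 - 6) - 1446) = 4062/(21 - 1446) = 4062/(-1425) = 4062*(-1/1425) = -1354/475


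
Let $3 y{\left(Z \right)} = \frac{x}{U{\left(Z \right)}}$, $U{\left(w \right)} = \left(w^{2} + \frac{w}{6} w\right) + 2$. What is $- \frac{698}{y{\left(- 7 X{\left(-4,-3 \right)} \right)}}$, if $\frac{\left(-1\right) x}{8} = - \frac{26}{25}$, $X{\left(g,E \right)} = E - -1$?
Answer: $- \frac{1509425}{26} \approx -58055.0$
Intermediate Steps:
$X{\left(g,E \right)} = 1 + E$ ($X{\left(g,E \right)} = E + 1 = 1 + E$)
$x = \frac{208}{25}$ ($x = - 8 \left(- \frac{26}{25}\right) = - 8 \left(\left(-26\right) \frac{1}{25}\right) = \left(-8\right) \left(- \frac{26}{25}\right) = \frac{208}{25} \approx 8.32$)
$U{\left(w \right)} = 2 + \frac{7 w^{2}}{6}$ ($U{\left(w \right)} = \left(w^{2} + w \frac{1}{6} w\right) + 2 = \left(w^{2} + \frac{w}{6} w\right) + 2 = \left(w^{2} + \frac{w^{2}}{6}\right) + 2 = \frac{7 w^{2}}{6} + 2 = 2 + \frac{7 w^{2}}{6}$)
$y{\left(Z \right)} = \frac{208}{75 \left(2 + \frac{7 Z^{2}}{6}\right)}$ ($y{\left(Z \right)} = \frac{\frac{208}{25} \frac{1}{2 + \frac{7 Z^{2}}{6}}}{3} = \frac{208}{75 \left(2 + \frac{7 Z^{2}}{6}\right)}$)
$- \frac{698}{y{\left(- 7 X{\left(-4,-3 \right)} \right)}} = - \frac{698}{\frac{416}{25} \frac{1}{12 + 7 \left(- 7 \left(1 - 3\right)\right)^{2}}} = - \frac{698}{\frac{416}{25} \frac{1}{12 + 7 \left(\left(-7\right) \left(-2\right)\right)^{2}}} = - \frac{698}{\frac{416}{25} \frac{1}{12 + 7 \cdot 14^{2}}} = - \frac{698}{\frac{416}{25} \frac{1}{12 + 7 \cdot 196}} = - \frac{698}{\frac{416}{25} \frac{1}{12 + 1372}} = - \frac{698}{\frac{416}{25} \cdot \frac{1}{1384}} = - \frac{698}{\frac{52}{4325}} = \left(-698\right) \frac{4325}{52} = - \frac{1509425}{26}$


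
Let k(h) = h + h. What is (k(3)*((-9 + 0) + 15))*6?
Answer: 216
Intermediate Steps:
k(h) = 2*h
(k(3)*((-9 + 0) + 15))*6 = ((2*3)*((-9 + 0) + 15))*6 = (6*(-9 + 15))*6 = (6*6)*6 = 36*6 = 216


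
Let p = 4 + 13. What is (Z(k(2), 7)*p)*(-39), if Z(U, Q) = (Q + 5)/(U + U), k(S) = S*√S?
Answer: -1989*√2/2 ≈ -1406.4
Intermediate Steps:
k(S) = S^(3/2)
p = 17
Z(U, Q) = (5 + Q)/(2*U) (Z(U, Q) = (5 + Q)/((2*U)) = (5 + Q)*(1/(2*U)) = (5 + Q)/(2*U))
(Z(k(2), 7)*p)*(-39) = (((5 + 7)/(2*(2^(3/2))))*17)*(-39) = (((½)*12/(2*√2))*17)*(-39) = (((½)*(√2/4)*12)*17)*(-39) = ((3*√2/2)*17)*(-39) = (51*√2/2)*(-39) = -1989*√2/2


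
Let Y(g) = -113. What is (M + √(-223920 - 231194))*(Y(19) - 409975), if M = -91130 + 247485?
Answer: -64119309240 - 410088*I*√455114 ≈ -6.4119e+10 - 2.7665e+8*I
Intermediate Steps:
M = 156355
(M + √(-223920 - 231194))*(Y(19) - 409975) = (156355 + √(-223920 - 231194))*(-113 - 409975) = (156355 + √(-455114))*(-410088) = (156355 + I*√455114)*(-410088) = -64119309240 - 410088*I*√455114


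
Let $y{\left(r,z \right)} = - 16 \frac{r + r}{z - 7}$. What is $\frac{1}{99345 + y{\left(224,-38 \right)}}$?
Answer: $\frac{45}{4477693} \approx 1.005 \cdot 10^{-5}$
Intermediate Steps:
$y{\left(r,z \right)} = - \frac{32 r}{-7 + z}$ ($y{\left(r,z \right)} = - 16 \frac{2 r}{-7 + z} = - \frac{32 r}{-7 + z}$)
$\frac{1}{99345 + y{\left(224,-38 \right)}} = \frac{1}{99345 - \frac{7168}{-7 - 38}} = \frac{1}{99345 - \frac{7168}{-45}} = \frac{1}{99345 - 7168 \left(- \frac{1}{45}\right)} = \frac{1}{99345 + \frac{7168}{45}} = \frac{1}{\frac{4477693}{45}} = \frac{45}{4477693}$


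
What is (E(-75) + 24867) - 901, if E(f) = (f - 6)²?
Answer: 30527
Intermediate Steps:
E(f) = (-6 + f)²
(E(-75) + 24867) - 901 = ((-6 - 75)² + 24867) - 901 = ((-81)² + 24867) - 901 = (6561 + 24867) - 901 = 31428 - 901 = 30527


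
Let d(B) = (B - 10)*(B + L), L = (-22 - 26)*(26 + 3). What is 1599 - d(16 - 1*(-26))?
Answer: 44799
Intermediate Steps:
L = -1392 (L = -48*29 = -1392)
d(B) = (-1392 + B)*(-10 + B) (d(B) = (B - 10)*(B - 1392) = (-10 + B)*(-1392 + B) = (-1392 + B)*(-10 + B))
1599 - d(16 - 1*(-26)) = 1599 - (13920 + (16 - 1*(-26))**2 - 1402*(16 - 1*(-26))) = 1599 - (13920 + (16 + 26)**2 - 1402*(16 + 26)) = 1599 - (13920 + 42**2 - 1402*42) = 1599 - (13920 + 1764 - 58884) = 1599 - 1*(-43200) = 1599 + 43200 = 44799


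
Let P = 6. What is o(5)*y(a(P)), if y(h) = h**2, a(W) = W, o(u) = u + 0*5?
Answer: 180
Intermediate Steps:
o(u) = u (o(u) = u + 0 = u)
o(5)*y(a(P)) = 5*6**2 = 5*36 = 180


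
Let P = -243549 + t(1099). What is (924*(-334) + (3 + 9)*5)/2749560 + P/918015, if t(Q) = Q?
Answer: -15831497639/42068955390 ≈ -0.37632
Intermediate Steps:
P = -242450 (P = -243549 + 1099 = -242450)
(924*(-334) + (3 + 9)*5)/2749560 + P/918015 = (924*(-334) + (3 + 9)*5)/2749560 - 242450/918015 = (-308616 + 12*5)*(1/2749560) - 242450*1/918015 = (-308616 + 60)*(1/2749560) - 48490/183603 = -308556*1/2749560 - 48490/183603 = -25713/229130 - 48490/183603 = -15831497639/42068955390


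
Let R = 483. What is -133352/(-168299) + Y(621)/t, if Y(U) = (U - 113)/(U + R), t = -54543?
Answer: 2007442031563/2533550930532 ≈ 0.79234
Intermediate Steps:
Y(U) = (-113 + U)/(483 + U) (Y(U) = (U - 113)/(U + 483) = (-113 + U)/(483 + U))
-133352/(-168299) + Y(621)/t = -133352/(-168299) + ((-113 + 621)/(483 + 621))/(-54543) = -133352*(-1/168299) + (508/1104)*(-1/54543) = 133352/168299 + ((1/1104)*508)*(-1/54543) = 133352/168299 + (127/276)*(-1/54543) = 133352/168299 - 127/15053868 = 2007442031563/2533550930532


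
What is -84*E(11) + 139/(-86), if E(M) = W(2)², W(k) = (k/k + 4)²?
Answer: -4515139/86 ≈ -52502.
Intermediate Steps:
W(k) = 25 (W(k) = (1 + 4)² = 5² = 25)
E(M) = 625 (E(M) = 25² = 625)
-84*E(11) + 139/(-86) = -84*625 + 139/(-86) = -52500 + 139*(-1/86) = -52500 - 139/86 = -4515139/86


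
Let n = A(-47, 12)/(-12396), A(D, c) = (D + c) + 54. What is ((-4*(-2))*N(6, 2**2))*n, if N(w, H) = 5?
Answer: -190/3099 ≈ -0.061310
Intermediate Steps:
A(D, c) = 54 + D + c
n = -19/12396 (n = (54 - 47 + 12)/(-12396) = 19*(-1/12396) = -19/12396 ≈ -0.0015328)
((-4*(-2))*N(6, 2**2))*n = (-4*(-2)*5)*(-19/12396) = (8*5)*(-19/12396) = 40*(-19/12396) = -190/3099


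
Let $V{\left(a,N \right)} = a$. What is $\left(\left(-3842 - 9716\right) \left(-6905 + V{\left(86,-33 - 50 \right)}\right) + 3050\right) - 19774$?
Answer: $92435278$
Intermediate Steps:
$\left(\left(-3842 - 9716\right) \left(-6905 + V{\left(86,-33 - 50 \right)}\right) + 3050\right) - 19774 = \left(\left(-3842 - 9716\right) \left(-6905 + 86\right) + 3050\right) - 19774 = \left(\left(-13558\right) \left(-6819\right) + 3050\right) - 19774 = \left(92452002 + 3050\right) - 19774 = 92455052 - 19774 = 92435278$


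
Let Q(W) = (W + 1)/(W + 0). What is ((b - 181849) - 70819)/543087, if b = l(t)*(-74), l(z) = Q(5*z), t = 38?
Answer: -8003509/17197755 ≈ -0.46538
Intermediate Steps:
Q(W) = (1 + W)/W
l(z) = (1 + 5*z)/(5*z) (l(z) = (1 + 5*z)/((5*z)) = (1/(5*z))*(1 + 5*z) = (1 + 5*z)/(5*z))
b = -7067/95 (b = ((⅕ + 38)/38)*(-74) = ((1/38)*(191/5))*(-74) = (191/190)*(-74) = -7067/95 ≈ -74.390)
((b - 181849) - 70819)/543087 = ((-7067/95 - 181849) - 70819)/543087 = (-17282722/95 - 70819)*(1/543087) = -24010527/95*1/543087 = -8003509/17197755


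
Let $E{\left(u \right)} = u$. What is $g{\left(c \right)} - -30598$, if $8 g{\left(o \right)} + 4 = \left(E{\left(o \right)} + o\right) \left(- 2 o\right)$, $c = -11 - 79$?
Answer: $\frac{53095}{2} \approx 26548.0$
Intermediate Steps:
$c = -90$
$g{\left(o \right)} = - \frac{1}{2} - \frac{o^{2}}{2}$ ($g{\left(o \right)} = - \frac{1}{2} + \frac{\left(o + o\right) \left(- 2 o\right)}{8} = - \frac{1}{2} + \frac{2 o \left(- 2 o\right)}{8} = - \frac{1}{2} + \frac{\left(-4\right) o^{2}}{8} = - \frac{1}{2} - \frac{o^{2}}{2}$)
$g{\left(c \right)} - -30598 = \left(- \frac{1}{2} - \frac{\left(-90\right)^{2}}{2}\right) - -30598 = \left(- \frac{1}{2} - 4050\right) + 30598 = - \frac{8101}{2} + 30598 = \frac{53095}{2}$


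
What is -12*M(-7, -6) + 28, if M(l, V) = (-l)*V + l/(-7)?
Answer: 520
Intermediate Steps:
M(l, V) = -l/7 - V*l (M(l, V) = -V*l + l*(-1/7) = -V*l - l/7 = -l/7 - V*l)
-12*M(-7, -6) + 28 = -(-12)*(-7)*(1/7 - 6) + 28 = -(-12)*(-7)*(-41)/7 + 28 = -12*(-41) + 28 = 492 + 28 = 520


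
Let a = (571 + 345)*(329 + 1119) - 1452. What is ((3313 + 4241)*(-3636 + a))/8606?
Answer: 4990474560/4303 ≈ 1.1598e+6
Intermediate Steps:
a = 1324916 (a = 916*1448 - 1452 = 1326368 - 1452 = 1324916)
((3313 + 4241)*(-3636 + a))/8606 = ((3313 + 4241)*(-3636 + 1324916))/8606 = (7554*1321280)*(1/8606) = 9980949120*(1/8606) = 4990474560/4303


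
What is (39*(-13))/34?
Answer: -507/34 ≈ -14.912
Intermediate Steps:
(39*(-13))/34 = -507*1/34 = -507/34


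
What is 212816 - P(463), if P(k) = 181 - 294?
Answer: 212929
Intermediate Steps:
P(k) = -113
212816 - P(463) = 212816 - 1*(-113) = 212816 + 113 = 212929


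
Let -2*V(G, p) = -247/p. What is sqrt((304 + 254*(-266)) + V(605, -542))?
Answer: 19*I*sqrt(54733057)/542 ≈ 259.35*I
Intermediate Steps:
V(G, p) = 247/(2*p) (V(G, p) = -(-247)/(2*p) = 247/(2*p))
sqrt((304 + 254*(-266)) + V(605, -542)) = sqrt((304 + 254*(-266)) + (247/2)/(-542)) = sqrt((304 - 67564) + (247/2)*(-1/542)) = sqrt(-67260 - 247/1084) = sqrt(-72910087/1084) = 19*I*sqrt(54733057)/542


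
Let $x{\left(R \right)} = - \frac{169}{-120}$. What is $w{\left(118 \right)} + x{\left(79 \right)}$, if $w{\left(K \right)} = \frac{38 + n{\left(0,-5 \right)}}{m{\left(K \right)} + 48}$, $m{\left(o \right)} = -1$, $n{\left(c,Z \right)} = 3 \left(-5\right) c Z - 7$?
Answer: $\frac{11663}{5640} \approx 2.0679$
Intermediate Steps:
$n{\left(c,Z \right)} = -7 - 15 Z c$ ($n{\left(c,Z \right)} = - 15 c Z - 7 = - 15 Z c - 7 = -7 - 15 Z c$)
$x{\left(R \right)} = \frac{169}{120}$ ($x{\left(R \right)} = \left(-169\right) \left(- \frac{1}{120}\right) = \frac{169}{120}$)
$w{\left(K \right)} = \frac{31}{47}$ ($w{\left(K \right)} = \frac{38 - \left(7 - 0\right)}{-1 + 48} = \frac{38 + \left(-7 + 0\right)}{47} = \left(38 - 7\right) \frac{1}{47} = 31 \cdot \frac{1}{47} = \frac{31}{47}$)
$w{\left(118 \right)} + x{\left(79 \right)} = \frac{31}{47} + \frac{169}{120} = \frac{11663}{5640}$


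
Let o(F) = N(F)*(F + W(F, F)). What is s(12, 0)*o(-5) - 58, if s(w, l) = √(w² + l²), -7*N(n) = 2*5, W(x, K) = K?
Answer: 794/7 ≈ 113.43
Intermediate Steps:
N(n) = -10/7 (N(n) = -2*5/7 = -⅐*10 = -10/7)
s(w, l) = √(l² + w²)
o(F) = -20*F/7 (o(F) = -10*(F + F)/7 = -20*F/7)
s(12, 0)*o(-5) - 58 = √(0² + 12²)*(-20/7*(-5)) - 58 = √(0 + 144)*(100/7) - 58 = √144*(100/7) - 58 = 12*(100/7) - 58 = 1200/7 - 58 = 794/7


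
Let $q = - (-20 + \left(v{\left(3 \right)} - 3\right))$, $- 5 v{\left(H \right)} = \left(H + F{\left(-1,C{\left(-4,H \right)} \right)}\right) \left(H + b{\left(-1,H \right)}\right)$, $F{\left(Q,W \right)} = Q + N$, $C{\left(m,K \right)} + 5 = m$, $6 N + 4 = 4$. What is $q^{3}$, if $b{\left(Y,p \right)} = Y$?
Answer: $\frac{1685159}{125} \approx 13481.0$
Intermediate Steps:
$N = 0$ ($N = - \frac{2}{3} + \frac{1}{6} \cdot 4 = - \frac{2}{3} + \frac{2}{3} = 0$)
$C{\left(m,K \right)} = -5 + m$
$F{\left(Q,W \right)} = Q$ ($F{\left(Q,W \right)} = Q + 0 = Q$)
$v{\left(H \right)} = - \frac{\left(-1 + H\right)^{2}}{5}$ ($v{\left(H \right)} = - \frac{\left(H - 1\right) \left(H - 1\right)}{5} = - \frac{\left(-1 + H\right) \left(-1 + H\right)}{5} = - \frac{\left(-1 + H\right)^{2}}{5}$)
$q = \frac{119}{5}$ ($q = - (-20 - \frac{19}{5}) = \left(-1\right) \left(- \frac{119}{5}\right) = \frac{119}{5} \approx 23.8$)
$q^{3} = \left(\frac{119}{5}\right)^{3} = \frac{1685159}{125}$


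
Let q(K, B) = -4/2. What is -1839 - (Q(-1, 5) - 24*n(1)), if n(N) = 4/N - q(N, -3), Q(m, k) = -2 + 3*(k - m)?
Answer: -1711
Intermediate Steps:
q(K, B) = -2 (q(K, B) = -4*½ = -2)
Q(m, k) = -2 - 3*m + 3*k (Q(m, k) = -2 + (-3*m + 3*k) = -2 - 3*m + 3*k)
n(N) = 2 + 4/N (n(N) = 4/N - 1*(-2) = 4/N + 2 = 2 + 4/N)
-1839 - (Q(-1, 5) - 24*n(1)) = -1839 - ((-2 - 3*(-1) + 3*5) - 24*(2 + 4/1)) = -1839 - ((-2 + 3 + 15) - 24*(2 + 4*1)) = -1839 - (16 - 24*(2 + 4)) = -1839 - (16 - 24*6) = -1839 - (16 - 144) = -1839 - 1*(-128) = -1839 + 128 = -1711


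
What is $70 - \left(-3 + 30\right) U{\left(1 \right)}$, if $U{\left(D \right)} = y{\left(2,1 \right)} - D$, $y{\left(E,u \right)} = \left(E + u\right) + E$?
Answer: $-38$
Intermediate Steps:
$y{\left(E,u \right)} = u + 2 E$
$U{\left(D \right)} = 5 - D$ ($U{\left(D \right)} = \left(1 + 2 \cdot 2\right) - D = \left(1 + 4\right) - D = 5 - D$)
$70 - \left(-3 + 30\right) U{\left(1 \right)} = 70 - \left(-3 + 30\right) \left(5 - 1\right) = 70 - 27 \left(5 - 1\right) = 70 - 27 \cdot 4 = 70 - 108 = -38$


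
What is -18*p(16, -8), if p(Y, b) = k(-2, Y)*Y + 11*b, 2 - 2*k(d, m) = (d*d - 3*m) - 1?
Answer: -5184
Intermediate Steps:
k(d, m) = 3/2 - d**2/2 + 3*m/2 (k(d, m) = 1 - ((d*d - 3*m) - 1)/2 = 1 - ((d**2 - 3*m) - 1)/2 = 1 - (-1 + d**2 - 3*m)/2 = 1 + (1/2 - d**2/2 + 3*m/2) = 3/2 - d**2/2 + 3*m/2)
p(Y, b) = 11*b + Y*(-1/2 + 3*Y/2) (p(Y, b) = (3/2 - 1/2*(-2)**2 + 3*Y/2)*Y + 11*b = (3/2 - 1/2*4 + 3*Y/2)*Y + 11*b = (3/2 - 2 + 3*Y/2)*Y + 11*b = (-1/2 + 3*Y/2)*Y + 11*b = Y*(-1/2 + 3*Y/2) + 11*b = 11*b + Y*(-1/2 + 3*Y/2))
-18*p(16, -8) = -18*(11*(-8) + (1/2)*16*(-1 + 3*16)) = -18*(-88 + (1/2)*16*(-1 + 48)) = -18*(-88 + (1/2)*16*47) = -18*(-88 + 376) = -18*288 = -5184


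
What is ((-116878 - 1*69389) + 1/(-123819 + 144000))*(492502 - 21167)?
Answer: -1771773870745210/20181 ≈ -8.7794e+10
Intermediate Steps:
((-116878 - 1*69389) + 1/(-123819 + 144000))*(492502 - 21167) = ((-116878 - 69389) + 1/20181)*471335 = (-186267 + 1/20181)*471335 = -3759054326/20181*471335 = -1771773870745210/20181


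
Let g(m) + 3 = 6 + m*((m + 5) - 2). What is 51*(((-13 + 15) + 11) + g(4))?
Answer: 2244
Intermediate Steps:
g(m) = 3 + m*(3 + m) (g(m) = -3 + (6 + m*((m + 5) - 2)) = -3 + (6 + m*((5 + m) - 2)) = -3 + (6 + m*(3 + m)) = 3 + m*(3 + m))
51*(((-13 + 15) + 11) + g(4)) = 51*(((-13 + 15) + 11) + (3 + 4² + 3*4)) = 51*((2 + 11) + (3 + 16 + 12)) = 51*(13 + 31) = 51*44 = 2244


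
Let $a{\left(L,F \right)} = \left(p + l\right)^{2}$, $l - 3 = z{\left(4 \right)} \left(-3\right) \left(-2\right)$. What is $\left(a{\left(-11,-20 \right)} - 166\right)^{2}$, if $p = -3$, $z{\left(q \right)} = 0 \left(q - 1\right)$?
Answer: $27556$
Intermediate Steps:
$z{\left(q \right)} = 0$ ($z{\left(q \right)} = 0 \left(-1 + q\right) = 0$)
$l = 3$ ($l = 3 + 0 \left(-3\right) \left(-2\right) = 3 + 0 \left(-2\right) = 3 + 0 = 3$)
$a{\left(L,F \right)} = 0$ ($a{\left(L,F \right)} = \left(-3 + 3\right)^{2} = 0^{2} = 0$)
$\left(a{\left(-11,-20 \right)} - 166\right)^{2} = \left(0 - 166\right)^{2} = \left(-166\right)^{2} = 27556$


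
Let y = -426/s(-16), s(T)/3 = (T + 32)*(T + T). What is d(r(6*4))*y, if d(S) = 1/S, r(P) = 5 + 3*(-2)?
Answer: -71/256 ≈ -0.27734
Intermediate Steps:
s(T) = 6*T*(32 + T) (s(T) = 3*((T + 32)*(T + T)) = 3*((32 + T)*(2*T)) = 3*(2*T*(32 + T)) = 6*T*(32 + T))
r(P) = -1 (r(P) = 5 - 6 = -1)
d(S) = 1/S
y = 71/256 (y = -426*(-1/(96*(32 - 16))) = -426/(6*(-16)*16) = -426/(-1536) = -426*(-1/1536) = 71/256 ≈ 0.27734)
d(r(6*4))*y = (71/256)/(-1) = -1*71/256 = -71/256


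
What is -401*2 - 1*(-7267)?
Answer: 6465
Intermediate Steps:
-401*2 - 1*(-7267) = -802 + 7267 = 6465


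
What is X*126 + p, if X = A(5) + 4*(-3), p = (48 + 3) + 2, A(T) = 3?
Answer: -1081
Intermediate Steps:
p = 53 (p = 51 + 2 = 53)
X = -9 (X = 3 + 4*(-3) = 3 - 12 = -9)
X*126 + p = -9*126 + 53 = -1134 + 53 = -1081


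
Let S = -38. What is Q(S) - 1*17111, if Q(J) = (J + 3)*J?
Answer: -15781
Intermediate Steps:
Q(J) = J*(3 + J) (Q(J) = (3 + J)*J = J*(3 + J))
Q(S) - 1*17111 = -38*(3 - 38) - 1*17111 = -38*(-35) - 17111 = 1330 - 17111 = -15781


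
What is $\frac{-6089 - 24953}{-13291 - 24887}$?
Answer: $\frac{15521}{19089} \approx 0.81309$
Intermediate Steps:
$\frac{-6089 - 24953}{-13291 - 24887} = - \frac{31042}{-38178} = \left(-31042\right) \left(- \frac{1}{38178}\right) = \frac{15521}{19089}$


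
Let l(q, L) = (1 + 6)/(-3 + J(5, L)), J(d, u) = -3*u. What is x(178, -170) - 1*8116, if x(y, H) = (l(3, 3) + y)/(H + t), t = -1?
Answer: -16656161/2052 ≈ -8117.0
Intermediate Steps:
l(q, L) = 7/(-3 - 3*L) (l(q, L) = (1 + 6)/(-3 - 3*L) = 7/(-3 - 3*L))
x(y, H) = (-7/12 + y)/(-1 + H) (x(y, H) = (-7/(3 + 3*3) + y)/(H - 1) = (-7/(3 + 9) + y)/(-1 + H) = (-7/12 + y)/(-1 + H))
x(178, -170) - 1*8116 = (-7/12 + 178)/(-1 - 170) - 1*8116 = (2129/12)/(-171) - 8116 = -1/171*2129/12 - 8116 = -2129/2052 - 8116 = -16656161/2052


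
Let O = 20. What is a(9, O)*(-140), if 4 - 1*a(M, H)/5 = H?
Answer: 11200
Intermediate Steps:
a(M, H) = 20 - 5*H
a(9, O)*(-140) = (20 - 5*20)*(-140) = (20 - 100)*(-140) = -80*(-140) = 11200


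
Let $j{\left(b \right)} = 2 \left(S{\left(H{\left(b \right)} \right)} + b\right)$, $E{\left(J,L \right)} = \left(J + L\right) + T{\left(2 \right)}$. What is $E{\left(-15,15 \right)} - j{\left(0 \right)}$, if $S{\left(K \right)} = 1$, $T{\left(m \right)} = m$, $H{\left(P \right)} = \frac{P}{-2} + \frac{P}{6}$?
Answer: $0$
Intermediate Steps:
$H{\left(P \right)} = - \frac{P}{3}$ ($H{\left(P \right)} = P \left(- \frac{1}{2}\right) + P \frac{1}{6} = - \frac{P}{2} + \frac{P}{6} = - \frac{P}{3}$)
$E{\left(J,L \right)} = 2 + J + L$ ($E{\left(J,L \right)} = \left(J + L\right) + 2 = 2 + J + L$)
$j{\left(b \right)} = 2 + 2 b$ ($j{\left(b \right)} = 2 \left(1 + b\right) = 2 + 2 b$)
$E{\left(-15,15 \right)} - j{\left(0 \right)} = \left(2 - 15 + 15\right) - \left(2 + 2 \cdot 0\right) = 2 - \left(2 + 0\right) = 2 - 2 = 0$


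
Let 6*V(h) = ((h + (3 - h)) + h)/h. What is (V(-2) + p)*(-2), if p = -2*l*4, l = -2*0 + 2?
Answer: 193/6 ≈ 32.167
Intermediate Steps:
l = 2 (l = 0 + 2 = 2)
V(h) = (3 + h)/(6*h) (V(h) = (((h + (3 - h)) + h)/h)/6 = ((3 + h)/h)/6 = (3 + h)/(6*h))
p = -16 (p = -2*2*4 = -4*4 = -16)
(V(-2) + p)*(-2) = ((⅙)*(3 - 2)/(-2) - 16)*(-2) = ((⅙)*(-½)*1 - 16)*(-2) = (-1/12 - 16)*(-2) = -193/12*(-2) = 193/6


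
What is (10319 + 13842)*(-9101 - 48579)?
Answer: -1393606480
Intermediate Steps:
(10319 + 13842)*(-9101 - 48579) = 24161*(-57680) = -1393606480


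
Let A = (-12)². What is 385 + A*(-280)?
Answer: -39935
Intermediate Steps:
A = 144
385 + A*(-280) = 385 + 144*(-280) = 385 - 40320 = -39935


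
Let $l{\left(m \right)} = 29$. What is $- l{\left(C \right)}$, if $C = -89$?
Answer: $-29$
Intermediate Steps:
$- l{\left(C \right)} = \left(-1\right) 29 = -29$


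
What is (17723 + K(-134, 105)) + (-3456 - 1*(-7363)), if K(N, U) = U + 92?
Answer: 21827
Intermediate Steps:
K(N, U) = 92 + U
(17723 + K(-134, 105)) + (-3456 - 1*(-7363)) = (17723 + (92 + 105)) + (-3456 - 1*(-7363)) = (17723 + 197) + (-3456 + 7363) = 17920 + 3907 = 21827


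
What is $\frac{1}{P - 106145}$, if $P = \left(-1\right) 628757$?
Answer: $- \frac{1}{734902} \approx -1.3607 \cdot 10^{-6}$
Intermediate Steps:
$P = -628757$
$\frac{1}{P - 106145} = \frac{1}{-628757 - 106145} = \frac{1}{-734902} = - \frac{1}{734902}$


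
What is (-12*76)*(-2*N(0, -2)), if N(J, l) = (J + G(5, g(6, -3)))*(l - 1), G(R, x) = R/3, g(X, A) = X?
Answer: -9120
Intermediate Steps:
G(R, x) = R/3 (G(R, x) = R*(⅓) = R/3)
N(J, l) = (-1 + l)*(5/3 + J) (N(J, l) = (J + (⅓)*5)*(l - 1) = (J + 5/3)*(-1 + l) = (5/3 + J)*(-1 + l) = (-1 + l)*(5/3 + J))
(-12*76)*(-2*N(0, -2)) = (-12*76)*(-2*(-5/3 - 1*0 + (5/3)*(-2) + 0*(-2))) = -(-1824)*(-5/3 + 0 - 10/3 + 0) = -(-1824)*(-5) = -912*10 = -9120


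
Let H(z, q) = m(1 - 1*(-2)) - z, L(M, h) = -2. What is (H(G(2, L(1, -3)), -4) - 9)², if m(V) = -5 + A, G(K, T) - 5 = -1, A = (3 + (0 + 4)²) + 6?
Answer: 49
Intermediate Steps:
A = 25 (A = (3 + 4²) + 6 = (3 + 16) + 6 = 19 + 6 = 25)
G(K, T) = 4 (G(K, T) = 5 - 1 = 4)
m(V) = 20 (m(V) = -5 + 25 = 20)
H(z, q) = 20 - z
(H(G(2, L(1, -3)), -4) - 9)² = ((20 - 1*4) - 9)² = ((20 - 4) - 9)² = (16 - 9)² = 7² = 49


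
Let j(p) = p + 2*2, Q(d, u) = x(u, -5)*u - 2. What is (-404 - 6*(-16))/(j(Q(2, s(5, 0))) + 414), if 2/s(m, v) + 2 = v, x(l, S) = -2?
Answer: -14/19 ≈ -0.73684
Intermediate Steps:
s(m, v) = 2/(-2 + v)
Q(d, u) = -2 - 2*u (Q(d, u) = -2*u - 2 = -2 - 2*u)
j(p) = 4 + p (j(p) = p + 4 = 4 + p)
(-404 - 6*(-16))/(j(Q(2, s(5, 0))) + 414) = (-404 - 6*(-16))/((4 + (-2 - 4/(-2 + 0))) + 414) = (-404 + 96)/((4 + (-2 - 4/(-2))) + 414) = -308/((4 + (-2 - 4*(-1)/2)) + 414) = -308/((4 + (-2 - 2*(-1))) + 414) = -308/((4 + (-2 + 2)) + 414) = -308/((4 + 0) + 414) = -308/(4 + 414) = -308/418 = -308*1/418 = -14/19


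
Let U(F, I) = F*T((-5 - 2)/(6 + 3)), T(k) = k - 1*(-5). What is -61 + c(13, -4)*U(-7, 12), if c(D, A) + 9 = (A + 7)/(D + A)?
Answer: 5269/27 ≈ 195.15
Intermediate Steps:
T(k) = 5 + k (T(k) = k + 5 = 5 + k)
c(D, A) = -9 + (7 + A)/(A + D) (c(D, A) = -9 + (A + 7)/(D + A) = -9 + (7 + A)/(A + D))
U(F, I) = 38*F/9 (U(F, I) = F*(5 + (-5 - 2)/(6 + 3)) = F*(5 - 7/9) = F*(38/9) = 38*F/9)
-61 + c(13, -4)*U(-7, 12) = -61 + ((7 - 9*13 - 8*(-4))/(-4 + 13))*((38/9)*(-7)) = -61 + ((7 - 117 + 32)/9)*(-266/9) = -61 + ((1/9)*(-78))*(-266/9) = -61 - 26/3*(-266/9) = -61 + 6916/27 = 5269/27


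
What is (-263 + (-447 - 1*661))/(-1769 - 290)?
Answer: 1371/2059 ≈ 0.66586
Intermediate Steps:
(-263 + (-447 - 1*661))/(-1769 - 290) = (-263 + (-447 - 661))/(-2059) = (-263 - 1108)*(-1/2059) = -1371*(-1/2059) = 1371/2059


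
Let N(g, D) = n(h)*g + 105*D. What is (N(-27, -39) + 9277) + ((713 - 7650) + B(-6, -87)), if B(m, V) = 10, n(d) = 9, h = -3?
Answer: -1988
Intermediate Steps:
N(g, D) = 9*g + 105*D
(N(-27, -39) + 9277) + ((713 - 7650) + B(-6, -87)) = ((9*(-27) + 105*(-39)) + 9277) + ((713 - 7650) + 10) = ((-243 - 4095) + 9277) + (-6937 + 10) = (-4338 + 9277) - 6927 = 4939 - 6927 = -1988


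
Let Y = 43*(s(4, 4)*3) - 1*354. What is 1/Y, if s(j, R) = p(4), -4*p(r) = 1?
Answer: -4/1545 ≈ -0.0025890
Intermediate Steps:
p(r) = -¼ (p(r) = -¼*1 = -¼)
s(j, R) = -¼
Y = -1545/4 (Y = 43*(-¼*3) - 1*354 = 43*(-¾) - 354 = -129/4 - 354 = -1545/4 ≈ -386.25)
1/Y = 1/(-1545/4) = -4/1545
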